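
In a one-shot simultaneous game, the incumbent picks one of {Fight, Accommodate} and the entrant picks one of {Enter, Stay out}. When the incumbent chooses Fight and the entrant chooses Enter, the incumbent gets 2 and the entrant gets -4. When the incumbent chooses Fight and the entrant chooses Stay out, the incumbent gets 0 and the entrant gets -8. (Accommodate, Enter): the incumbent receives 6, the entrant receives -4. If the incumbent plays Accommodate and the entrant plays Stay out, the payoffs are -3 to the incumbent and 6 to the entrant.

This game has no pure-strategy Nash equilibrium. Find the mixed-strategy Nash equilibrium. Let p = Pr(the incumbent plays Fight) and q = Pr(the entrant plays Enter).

p = 5/7, q = 3/7

The incumbent's mix must leave the entrant indifferent between Enter and Stay out.
  the entrant's expected payoff from Enter: p·(-4) + (1−p)·(-4) = -4
  the entrant's expected payoff from Stay out: p·(-8) + (1−p)·6 = -14p + 6
  -4 = -14p + 6  ⇒  14p = 10  ⇒  p = 5/7.
Set the incumbent's expected payoff from Fight equal to that from Accommodate:
  the incumbent's payoff to Fight: q·2 + (1−q)·0 = 2q
  the incumbent's payoff to Accommodate: q·6 + (1−q)·(-3) = 9q - 3
  2q = 9q - 3  ⇒  -7q = -3  ⇒  q = 3/7.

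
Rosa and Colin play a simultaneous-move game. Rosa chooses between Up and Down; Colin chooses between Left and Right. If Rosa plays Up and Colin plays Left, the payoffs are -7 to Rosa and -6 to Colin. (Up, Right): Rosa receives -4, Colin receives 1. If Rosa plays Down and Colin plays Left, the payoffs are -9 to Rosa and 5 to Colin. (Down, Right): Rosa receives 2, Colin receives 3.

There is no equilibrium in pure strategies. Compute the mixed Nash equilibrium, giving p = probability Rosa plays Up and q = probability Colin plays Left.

p = 2/9, q = 3/4

In a mixed equilibrium Colin is indifferent between Left and Right; this condition fixes p.
  Colin's payoff from Left: p·(-6) + (1−p)·5 = -11p + 5
  Colin's payoff from Right: p·1 + (1−p)·3 = -2p + 3
  -11p + 5 = -2p + 3  ⇒  -9p = -2  ⇒  p = 2/9.
In a mixed equilibrium Rosa is indifferent between Up and Down; this condition fixes q.
  Rosa's payoff to Up: q·(-7) + (1−q)·(-4) = -3q - 4
  Rosa's payoff to Down: q·(-9) + (1−q)·2 = -11q + 2
  -3q - 4 = -11q + 2  ⇒  8q = 6  ⇒  q = 3/4.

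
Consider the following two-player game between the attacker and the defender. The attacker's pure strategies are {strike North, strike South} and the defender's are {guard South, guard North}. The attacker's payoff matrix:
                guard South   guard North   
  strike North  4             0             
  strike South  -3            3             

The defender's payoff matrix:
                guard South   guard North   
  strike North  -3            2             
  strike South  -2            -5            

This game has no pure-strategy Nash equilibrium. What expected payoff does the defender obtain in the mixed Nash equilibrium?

-19/8

In a mixed equilibrium the defender is indifferent between guard South and guard North; this condition fixes p.
  the defender's payoff to guard South: p·(-3) + (1−p)·(-2) = -p - 2
  the defender's payoff to guard North: p·2 + (1−p)·(-5) = 7p - 5
  -p - 2 = 7p - 5  ⇒  -8p = -3  ⇒  p = 3/8.
At equilibrium the defender is indifferent across columns, so the defender's payoff equals the payoff from guard South: (3/8)·(-3) + (5/8)·(-2) = -19/8.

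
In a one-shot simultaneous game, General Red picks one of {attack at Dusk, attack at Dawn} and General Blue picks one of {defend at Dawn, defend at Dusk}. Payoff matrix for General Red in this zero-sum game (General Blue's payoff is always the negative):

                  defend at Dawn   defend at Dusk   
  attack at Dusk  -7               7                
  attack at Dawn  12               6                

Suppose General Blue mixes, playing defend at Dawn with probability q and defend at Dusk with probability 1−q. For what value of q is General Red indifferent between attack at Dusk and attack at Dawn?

q = 1/20

In a mixed equilibrium General Red is indifferent between attack at Dusk and attack at Dawn; this condition fixes q.
  General Red's payoff from attack at Dusk: q·(-7) + (1−q)·7 = -14q + 7
  General Red's payoff from attack at Dawn: q·12 + (1−q)·6 = 6q + 6
  -14q + 7 = 6q + 6  ⇒  -20q = -1  ⇒  q = 1/20.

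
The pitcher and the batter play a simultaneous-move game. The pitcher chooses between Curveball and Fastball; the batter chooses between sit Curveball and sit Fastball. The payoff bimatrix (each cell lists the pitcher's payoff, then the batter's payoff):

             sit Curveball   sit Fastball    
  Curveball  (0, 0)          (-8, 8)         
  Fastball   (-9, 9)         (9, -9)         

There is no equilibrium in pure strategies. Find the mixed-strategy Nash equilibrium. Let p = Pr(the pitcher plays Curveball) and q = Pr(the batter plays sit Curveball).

p = 9/13, q = 17/26

The pitcher's mix must leave the batter indifferent between sit Curveball and sit Fastball.
  the batter's payoff from sit Curveball: p·0 + (1−p)·9 = -9p + 9
  the batter's payoff from sit Fastball: p·8 + (1−p)·(-9) = 17p - 9
  -9p + 9 = 17p - 9  ⇒  -26p = -18  ⇒  p = 9/13.
For the pitcher to be willing to mix, the pitcher must be indifferent between Curveball and Fastball, which pins down the batter's mix.
  the pitcher's payoff to Curveball: q·0 + (1−q)·(-8) = 8q - 8
  the pitcher's payoff to Fastball: q·(-9) + (1−q)·9 = -18q + 9
  8q - 8 = -18q + 9  ⇒  26q = 17  ⇒  q = 17/26.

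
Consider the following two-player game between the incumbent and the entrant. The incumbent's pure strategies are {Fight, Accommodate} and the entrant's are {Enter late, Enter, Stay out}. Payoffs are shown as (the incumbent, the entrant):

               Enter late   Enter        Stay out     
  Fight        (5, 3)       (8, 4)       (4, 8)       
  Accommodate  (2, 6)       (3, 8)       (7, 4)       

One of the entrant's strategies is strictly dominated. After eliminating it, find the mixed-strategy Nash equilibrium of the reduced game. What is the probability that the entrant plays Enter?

q = 3/8

The entrant's strategy Enter late is strictly dominated by Enter: 4 > 3 and 8 > 6. Eliminate Enter late.
The incumbent's indifference between Fight and Accommodate determines the entrant's mixing probability q:
  the incumbent's payoff to Fight: q·8 + (1−q)·4 = 4q + 4
  the incumbent's payoff to Accommodate: q·3 + (1−q)·7 = -4q + 7
  4q + 4 = -4q + 7  ⇒  8q = 3  ⇒  q = 3/8.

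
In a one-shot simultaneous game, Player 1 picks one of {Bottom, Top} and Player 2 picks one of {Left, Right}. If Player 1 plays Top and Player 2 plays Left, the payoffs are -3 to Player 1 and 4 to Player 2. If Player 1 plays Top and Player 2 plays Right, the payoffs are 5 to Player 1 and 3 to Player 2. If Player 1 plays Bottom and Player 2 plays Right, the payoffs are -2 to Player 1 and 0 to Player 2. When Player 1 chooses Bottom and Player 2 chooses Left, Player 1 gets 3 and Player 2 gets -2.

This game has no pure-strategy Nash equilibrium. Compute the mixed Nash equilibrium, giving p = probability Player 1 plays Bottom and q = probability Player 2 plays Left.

Player 1's mix must leave Player 2 indifferent between Left and Right.
  Player 2's payoff to Left: p·(-2) + (1−p)·4 = -6p + 4
  Player 2's payoff to Right: p·0 + (1−p)·3 = -3p + 3
  -6p + 4 = -3p + 3  ⇒  -3p = -1  ⇒  p = 1/3.
Set Player 1's expected payoff from Bottom equal to that from Top:
  Player 1's payoff from Bottom: q·3 + (1−q)·(-2) = 5q - 2
  Player 1's payoff from Top: q·(-3) + (1−q)·5 = -8q + 5
  5q - 2 = -8q + 5  ⇒  13q = 7  ⇒  q = 7/13.

p = 1/3, q = 7/13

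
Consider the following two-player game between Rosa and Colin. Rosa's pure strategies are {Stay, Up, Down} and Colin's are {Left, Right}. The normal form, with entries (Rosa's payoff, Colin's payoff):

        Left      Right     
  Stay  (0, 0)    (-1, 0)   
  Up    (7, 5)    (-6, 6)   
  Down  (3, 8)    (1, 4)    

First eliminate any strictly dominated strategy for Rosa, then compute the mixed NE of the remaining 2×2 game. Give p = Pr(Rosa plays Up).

Rosa's strategy Stay is strictly dominated by Down: 3 > 0 and 1 > -1. Eliminate Stay.
Rosa's mix must leave Colin indifferent between Left and Right.
  Colin's expected payoff from Left: p·5 + (1−p)·8 = -3p + 8
  Colin's expected payoff from Right: p·6 + (1−p)·4 = 2p + 4
  -3p + 8 = 2p + 4  ⇒  -5p = -4  ⇒  p = 4/5.

p = 4/5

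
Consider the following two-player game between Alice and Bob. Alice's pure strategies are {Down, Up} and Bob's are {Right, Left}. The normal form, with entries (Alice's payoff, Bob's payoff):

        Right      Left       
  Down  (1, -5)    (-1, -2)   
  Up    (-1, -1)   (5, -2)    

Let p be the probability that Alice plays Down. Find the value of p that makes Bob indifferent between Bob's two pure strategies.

p = 1/4

For Bob to be willing to mix, Bob must be indifferent between Right and Left, which pins down Alice's mix.
  Bob's expected payoff from Right: p·(-5) + (1−p)·(-1) = -4p - 1
  Bob's expected payoff from Left: p·(-2) + (1−p)·(-2) = -2
  -4p - 1 = -2  ⇒  -4p = -1  ⇒  p = 1/4.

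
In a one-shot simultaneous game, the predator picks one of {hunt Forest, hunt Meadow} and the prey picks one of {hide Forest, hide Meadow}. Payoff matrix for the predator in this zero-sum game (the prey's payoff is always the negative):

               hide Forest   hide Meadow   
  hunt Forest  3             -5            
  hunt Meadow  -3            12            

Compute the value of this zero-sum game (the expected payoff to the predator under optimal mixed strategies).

Set the predator's expected payoff from hunt Forest equal to that from hunt Meadow:
  the predator's payoff to hunt Forest: q·3 + (1−q)·(-5) = 8q - 5
  the predator's payoff to hunt Meadow: q·(-3) + (1−q)·12 = -15q + 12
  8q - 5 = -15q + 12  ⇒  23q = 17  ⇒  q = 17/23.
The value is the predator's expected payoff against this mix (using hunt Forest): (17/23)·3 + (6/23)·(-5) = 21/23.

v = 21/23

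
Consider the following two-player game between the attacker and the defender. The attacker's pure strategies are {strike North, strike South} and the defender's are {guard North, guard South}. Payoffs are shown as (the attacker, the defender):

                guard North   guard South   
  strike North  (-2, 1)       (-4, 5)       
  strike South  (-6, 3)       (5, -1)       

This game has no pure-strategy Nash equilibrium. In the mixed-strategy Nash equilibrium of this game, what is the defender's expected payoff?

In a mixed equilibrium the defender is indifferent between guard North and guard South; this condition fixes p.
  the defender's payoff to guard North: p·1 + (1−p)·3 = -2p + 3
  the defender's payoff to guard South: p·5 + (1−p)·(-1) = 6p - 1
  -2p + 3 = 6p - 1  ⇒  -8p = -4  ⇒  p = 1/2.
At equilibrium the defender is indifferent across columns, so the defender's payoff equals the payoff from guard North: (1/2)·1 + (1/2)·3 = 2.

2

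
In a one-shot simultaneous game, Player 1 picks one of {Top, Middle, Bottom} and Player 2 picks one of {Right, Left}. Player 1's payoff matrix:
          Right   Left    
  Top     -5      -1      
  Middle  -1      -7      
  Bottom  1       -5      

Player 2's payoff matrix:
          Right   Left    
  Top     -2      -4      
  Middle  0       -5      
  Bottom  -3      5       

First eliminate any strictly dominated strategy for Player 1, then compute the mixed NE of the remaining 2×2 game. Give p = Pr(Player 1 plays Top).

Player 1's strategy Middle is strictly dominated by Bottom: 1 > -1 and -5 > -7. Eliminate Middle.
Player 1's mix must leave Player 2 indifferent between Right and Left.
  Player 2's payoff to Right: p·(-2) + (1−p)·(-3) = p - 3
  Player 2's payoff to Left: p·(-4) + (1−p)·5 = -9p + 5
  p - 3 = -9p + 5  ⇒  10p = 8  ⇒  p = 4/5.

p = 4/5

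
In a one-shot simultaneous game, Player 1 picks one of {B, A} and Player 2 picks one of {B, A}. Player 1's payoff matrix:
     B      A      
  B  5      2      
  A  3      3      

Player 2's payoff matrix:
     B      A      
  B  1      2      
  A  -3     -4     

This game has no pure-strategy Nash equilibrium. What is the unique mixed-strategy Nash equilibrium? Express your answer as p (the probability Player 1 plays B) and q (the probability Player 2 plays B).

p = 1/2, q = 1/3

For Player 2 to be willing to mix, Player 2 must be indifferent between B and A, which pins down Player 1's mix.
  Player 2's payoff to B: p·1 + (1−p)·(-3) = 4p - 3
  Player 2's payoff to A: p·2 + (1−p)·(-4) = 6p - 4
  4p - 3 = 6p - 4  ⇒  -2p = -1  ⇒  p = 1/2.
In a mixed equilibrium Player 1 is indifferent between B and A; this condition fixes q.
  Player 1's expected payoff from B: q·5 + (1−q)·2 = 3q + 2
  Player 1's expected payoff from A: q·3 + (1−q)·3 = 3
  3q + 2 = 3  ⇒  3q = 1  ⇒  q = 1/3.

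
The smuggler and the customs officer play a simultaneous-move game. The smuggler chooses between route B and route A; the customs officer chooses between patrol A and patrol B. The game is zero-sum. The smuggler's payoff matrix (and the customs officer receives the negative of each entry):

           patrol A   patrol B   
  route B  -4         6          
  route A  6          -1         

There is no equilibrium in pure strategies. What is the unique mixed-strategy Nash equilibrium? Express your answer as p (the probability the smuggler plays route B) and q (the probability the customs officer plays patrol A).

In a mixed equilibrium the customs officer is indifferent between patrol A and patrol B; this condition fixes p.
  the customs officer's payoff to patrol A: p·4 + (1−p)·(-6) = 10p - 6
  the customs officer's payoff to patrol B: p·(-6) + (1−p)·1 = -7p + 1
  10p - 6 = -7p + 1  ⇒  17p = 7  ⇒  p = 7/17.
Set the smuggler's expected payoff from route B equal to that from route A:
  the smuggler's expected payoff from route B: q·(-4) + (1−q)·6 = -10q + 6
  the smuggler's expected payoff from route A: q·6 + (1−q)·(-1) = 7q - 1
  -10q + 6 = 7q - 1  ⇒  -17q = -7  ⇒  q = 7/17.

p = 7/17, q = 7/17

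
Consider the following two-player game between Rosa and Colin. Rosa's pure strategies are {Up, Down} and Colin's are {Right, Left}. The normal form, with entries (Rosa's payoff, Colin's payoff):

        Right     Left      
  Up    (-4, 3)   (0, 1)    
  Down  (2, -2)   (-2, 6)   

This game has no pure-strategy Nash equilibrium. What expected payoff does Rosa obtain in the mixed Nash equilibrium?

-1

Set Rosa's expected payoff from Up equal to that from Down:
  Rosa's payoff to Up: q·(-4) + (1−q)·0 = -4q
  Rosa's payoff to Down: q·2 + (1−q)·(-2) = 4q - 2
  -4q = 4q - 2  ⇒  -8q = -2  ⇒  q = 1/4.
At equilibrium Rosa is indifferent across rows, so Rosa's payoff equals the payoff from Up: (1/4)·(-4) + (3/4)·0 = -1.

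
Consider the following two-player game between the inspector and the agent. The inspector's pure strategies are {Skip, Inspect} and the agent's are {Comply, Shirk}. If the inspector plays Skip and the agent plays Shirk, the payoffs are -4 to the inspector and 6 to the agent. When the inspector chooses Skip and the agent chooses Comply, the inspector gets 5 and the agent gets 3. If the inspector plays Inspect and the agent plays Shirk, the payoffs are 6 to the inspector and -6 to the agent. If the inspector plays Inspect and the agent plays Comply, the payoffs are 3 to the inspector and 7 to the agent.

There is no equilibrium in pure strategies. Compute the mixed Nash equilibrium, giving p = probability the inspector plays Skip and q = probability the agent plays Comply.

The inspector's mix must leave the agent indifferent between Comply and Shirk.
  the agent's payoff to Comply: p·3 + (1−p)·7 = -4p + 7
  the agent's payoff to Shirk: p·6 + (1−p)·(-6) = 12p - 6
  -4p + 7 = 12p - 6  ⇒  -16p = -13  ⇒  p = 13/16.
The inspector's indifference between Skip and Inspect determines the agent's mixing probability q:
  the inspector's payoff from Skip: q·5 + (1−q)·(-4) = 9q - 4
  the inspector's payoff from Inspect: q·3 + (1−q)·6 = -3q + 6
  9q - 4 = -3q + 6  ⇒  12q = 10  ⇒  q = 5/6.

p = 13/16, q = 5/6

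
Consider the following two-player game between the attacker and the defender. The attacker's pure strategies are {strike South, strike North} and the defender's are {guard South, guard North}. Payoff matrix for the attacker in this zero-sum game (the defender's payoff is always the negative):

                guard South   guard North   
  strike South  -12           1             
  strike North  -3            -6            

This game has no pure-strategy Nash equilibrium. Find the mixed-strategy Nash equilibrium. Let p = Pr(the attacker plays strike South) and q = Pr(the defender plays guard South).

p = 3/16, q = 7/16

In a mixed equilibrium the defender is indifferent between guard South and guard North; this condition fixes p.
  the defender's expected payoff from guard South: p·12 + (1−p)·3 = 9p + 3
  the defender's expected payoff from guard North: p·(-1) + (1−p)·6 = -7p + 6
  9p + 3 = -7p + 6  ⇒  16p = 3  ⇒  p = 3/16.
In a mixed equilibrium the attacker is indifferent between strike South and strike North; this condition fixes q.
  the attacker's expected payoff from strike South: q·(-12) + (1−q)·1 = -13q + 1
  the attacker's expected payoff from strike North: q·(-3) + (1−q)·(-6) = 3q - 6
  -13q + 1 = 3q - 6  ⇒  -16q = -7  ⇒  q = 7/16.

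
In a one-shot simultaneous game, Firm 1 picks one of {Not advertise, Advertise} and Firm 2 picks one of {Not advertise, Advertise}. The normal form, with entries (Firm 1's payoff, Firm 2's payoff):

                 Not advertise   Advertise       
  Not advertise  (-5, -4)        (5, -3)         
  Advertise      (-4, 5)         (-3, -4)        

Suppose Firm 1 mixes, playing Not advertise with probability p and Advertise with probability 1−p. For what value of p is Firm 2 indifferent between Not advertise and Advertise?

p = 9/10

In a mixed equilibrium Firm 2 is indifferent between Not advertise and Advertise; this condition fixes p.
  Firm 2's payoff from Not advertise: p·(-4) + (1−p)·5 = -9p + 5
  Firm 2's payoff from Advertise: p·(-3) + (1−p)·(-4) = p - 4
  -9p + 5 = p - 4  ⇒  -10p = -9  ⇒  p = 9/10.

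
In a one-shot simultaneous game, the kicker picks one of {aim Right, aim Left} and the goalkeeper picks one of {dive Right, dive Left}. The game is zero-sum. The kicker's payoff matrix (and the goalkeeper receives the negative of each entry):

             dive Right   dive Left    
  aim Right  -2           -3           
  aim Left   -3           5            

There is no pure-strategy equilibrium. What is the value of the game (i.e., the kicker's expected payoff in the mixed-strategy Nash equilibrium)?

v = -19/9

Set the kicker's expected payoff from aim Right equal to that from aim Left:
  the kicker's payoff from aim Right: q·(-2) + (1−q)·(-3) = q - 3
  the kicker's payoff from aim Left: q·(-3) + (1−q)·5 = -8q + 5
  q - 3 = -8q + 5  ⇒  9q = 8  ⇒  q = 8/9.
The value is the kicker's expected payoff against this mix (using aim Right): (8/9)·(-2) + (1/9)·(-3) = -19/9.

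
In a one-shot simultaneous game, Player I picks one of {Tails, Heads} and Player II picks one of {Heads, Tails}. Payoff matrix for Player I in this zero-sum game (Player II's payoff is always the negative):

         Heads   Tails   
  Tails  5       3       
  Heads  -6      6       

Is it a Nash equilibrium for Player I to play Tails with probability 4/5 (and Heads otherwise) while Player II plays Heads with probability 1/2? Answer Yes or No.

No

Given Player I's mix p = 4/5, Player II's payoff from Heads is -14/5 but from Tails is -18/5. Player II strictly prefers Heads, so Player II would not mix.
So the proposed profile is not a Nash equilibrium.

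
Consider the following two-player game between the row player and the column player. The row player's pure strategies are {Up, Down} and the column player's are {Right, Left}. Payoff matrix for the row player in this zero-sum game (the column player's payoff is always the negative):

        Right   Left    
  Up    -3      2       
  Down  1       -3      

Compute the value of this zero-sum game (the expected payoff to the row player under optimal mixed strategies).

For the row player to be willing to mix, the row player must be indifferent between Up and Down, which pins down the column player's mix.
  the row player's expected payoff from Up: q·(-3) + (1−q)·2 = -5q + 2
  the row player's expected payoff from Down: q·1 + (1−q)·(-3) = 4q - 3
  -5q + 2 = 4q - 3  ⇒  -9q = -5  ⇒  q = 5/9.
The value is the row player's expected payoff against this mix (using Up): (5/9)·(-3) + (4/9)·2 = -7/9.

v = -7/9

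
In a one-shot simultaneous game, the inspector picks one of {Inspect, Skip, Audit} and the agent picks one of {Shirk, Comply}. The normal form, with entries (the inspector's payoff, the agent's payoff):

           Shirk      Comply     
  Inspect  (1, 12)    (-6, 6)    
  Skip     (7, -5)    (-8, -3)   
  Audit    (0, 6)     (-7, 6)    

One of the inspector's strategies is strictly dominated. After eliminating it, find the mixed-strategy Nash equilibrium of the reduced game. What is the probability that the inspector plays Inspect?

p = 1/4

The inspector's strategy Audit is strictly dominated by Inspect: 1 > 0 and -6 > -7. Eliminate Audit.
The inspector's mix must leave the agent indifferent between Shirk and Comply.
  the agent's payoff to Shirk: p·12 + (1−p)·(-5) = 17p - 5
  the agent's payoff to Comply: p·6 + (1−p)·(-3) = 9p - 3
  17p - 5 = 9p - 3  ⇒  8p = 2  ⇒  p = 1/4.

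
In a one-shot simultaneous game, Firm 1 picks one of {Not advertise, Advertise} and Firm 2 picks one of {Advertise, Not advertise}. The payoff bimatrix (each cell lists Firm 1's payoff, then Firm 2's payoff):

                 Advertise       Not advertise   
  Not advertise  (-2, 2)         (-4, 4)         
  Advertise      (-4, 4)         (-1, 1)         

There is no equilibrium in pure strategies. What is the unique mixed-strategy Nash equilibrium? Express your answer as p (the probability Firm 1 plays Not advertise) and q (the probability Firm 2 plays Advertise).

In a mixed equilibrium Firm 2 is indifferent between Advertise and Not advertise; this condition fixes p.
  Firm 2's payoff to Advertise: p·2 + (1−p)·4 = -2p + 4
  Firm 2's payoff to Not advertise: p·4 + (1−p)·1 = 3p + 1
  -2p + 4 = 3p + 1  ⇒  -5p = -3  ⇒  p = 3/5.
Firm 1's indifference between Not advertise and Advertise determines Firm 2's mixing probability q:
  Firm 1's expected payoff from Not advertise: q·(-2) + (1−q)·(-4) = 2q - 4
  Firm 1's expected payoff from Advertise: q·(-4) + (1−q)·(-1) = -3q - 1
  2q - 4 = -3q - 1  ⇒  5q = 3  ⇒  q = 3/5.

p = 3/5, q = 3/5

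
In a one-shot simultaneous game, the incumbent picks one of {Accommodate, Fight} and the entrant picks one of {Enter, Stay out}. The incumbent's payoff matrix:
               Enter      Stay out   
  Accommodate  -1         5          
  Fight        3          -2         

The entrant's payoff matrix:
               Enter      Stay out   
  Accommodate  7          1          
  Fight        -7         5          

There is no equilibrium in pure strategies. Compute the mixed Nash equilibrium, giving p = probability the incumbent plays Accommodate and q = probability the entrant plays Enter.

Set the entrant's expected payoff from Enter equal to that from Stay out:
  the entrant's expected payoff from Enter: p·7 + (1−p)·(-7) = 14p - 7
  the entrant's expected payoff from Stay out: p·1 + (1−p)·5 = -4p + 5
  14p - 7 = -4p + 5  ⇒  18p = 12  ⇒  p = 2/3.
The incumbent's indifference between Accommodate and Fight determines the entrant's mixing probability q:
  the incumbent's expected payoff from Accommodate: q·(-1) + (1−q)·5 = -6q + 5
  the incumbent's expected payoff from Fight: q·3 + (1−q)·(-2) = 5q - 2
  -6q + 5 = 5q - 2  ⇒  -11q = -7  ⇒  q = 7/11.

p = 2/3, q = 7/11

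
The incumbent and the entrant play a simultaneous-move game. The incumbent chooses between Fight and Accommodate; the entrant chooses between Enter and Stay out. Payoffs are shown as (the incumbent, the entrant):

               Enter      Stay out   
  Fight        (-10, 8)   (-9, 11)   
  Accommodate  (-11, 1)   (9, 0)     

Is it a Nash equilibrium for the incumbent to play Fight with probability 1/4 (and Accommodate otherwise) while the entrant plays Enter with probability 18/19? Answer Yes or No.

Check the entrant's indifference given the incumbent's mix p = 1/4:
  payoff from Enter = 11/4; payoff from Stay out = 11/4 — equal.
Check the incumbent's indifference given the entrant's mix q = 18/19:
  payoff from Fight = -189/19; payoff from Accommodate = -189/19 — equal.
Both players are indifferent, so neither can profitably deviate.

Yes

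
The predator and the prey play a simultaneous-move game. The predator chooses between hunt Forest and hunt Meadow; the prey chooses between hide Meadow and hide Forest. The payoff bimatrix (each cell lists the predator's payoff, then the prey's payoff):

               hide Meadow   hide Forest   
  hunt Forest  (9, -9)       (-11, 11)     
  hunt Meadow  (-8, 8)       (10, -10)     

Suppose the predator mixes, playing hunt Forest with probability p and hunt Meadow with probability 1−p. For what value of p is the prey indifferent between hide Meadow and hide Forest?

Set the prey's expected payoff from hide Meadow equal to that from hide Forest:
  the prey's payoff to hide Meadow: p·(-9) + (1−p)·8 = -17p + 8
  the prey's payoff to hide Forest: p·11 + (1−p)·(-10) = 21p - 10
  -17p + 8 = 21p - 10  ⇒  -38p = -18  ⇒  p = 9/19.

p = 9/19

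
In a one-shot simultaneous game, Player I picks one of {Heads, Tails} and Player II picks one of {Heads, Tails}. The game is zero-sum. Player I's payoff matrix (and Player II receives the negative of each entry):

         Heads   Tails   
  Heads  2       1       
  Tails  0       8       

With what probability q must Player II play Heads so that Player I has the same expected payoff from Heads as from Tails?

Player II's mix must leave Player I indifferent between Heads and Tails.
  Player I's payoff to Heads: q·2 + (1−q)·1 = q + 1
  Player I's payoff to Tails: q·0 + (1−q)·8 = -8q + 8
  q + 1 = -8q + 8  ⇒  9q = 7  ⇒  q = 7/9.

q = 7/9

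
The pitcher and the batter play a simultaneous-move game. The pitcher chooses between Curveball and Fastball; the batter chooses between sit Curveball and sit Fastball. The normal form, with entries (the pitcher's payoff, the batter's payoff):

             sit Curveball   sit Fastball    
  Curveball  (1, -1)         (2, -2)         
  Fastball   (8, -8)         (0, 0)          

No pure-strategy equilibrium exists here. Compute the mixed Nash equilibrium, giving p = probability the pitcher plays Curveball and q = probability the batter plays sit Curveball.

p = 8/9, q = 2/9

For the batter to be willing to mix, the batter must be indifferent between sit Curveball and sit Fastball, which pins down the pitcher's mix.
  the batter's payoff to sit Curveball: p·(-1) + (1−p)·(-8) = 7p - 8
  the batter's payoff to sit Fastball: p·(-2) + (1−p)·0 = -2p
  7p - 8 = -2p  ⇒  9p = 8  ⇒  p = 8/9.
For the pitcher to be willing to mix, the pitcher must be indifferent between Curveball and Fastball, which pins down the batter's mix.
  the pitcher's payoff to Curveball: q·1 + (1−q)·2 = -q + 2
  the pitcher's payoff to Fastball: q·8 + (1−q)·0 = 8q
  -q + 2 = 8q  ⇒  -9q = -2  ⇒  q = 2/9.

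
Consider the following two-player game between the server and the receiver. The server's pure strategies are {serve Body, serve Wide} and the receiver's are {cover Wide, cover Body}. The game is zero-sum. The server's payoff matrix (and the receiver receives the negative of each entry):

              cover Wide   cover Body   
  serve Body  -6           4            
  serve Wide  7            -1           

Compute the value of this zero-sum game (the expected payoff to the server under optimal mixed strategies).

For the server to be willing to mix, the server must be indifferent between serve Body and serve Wide, which pins down the receiver's mix.
  the server's expected payoff from serve Body: q·(-6) + (1−q)·4 = -10q + 4
  the server's expected payoff from serve Wide: q·7 + (1−q)·(-1) = 8q - 1
  -10q + 4 = 8q - 1  ⇒  -18q = -5  ⇒  q = 5/18.
The value is the server's expected payoff against this mix (using serve Body): (5/18)·(-6) + (13/18)·4 = 11/9.

v = 11/9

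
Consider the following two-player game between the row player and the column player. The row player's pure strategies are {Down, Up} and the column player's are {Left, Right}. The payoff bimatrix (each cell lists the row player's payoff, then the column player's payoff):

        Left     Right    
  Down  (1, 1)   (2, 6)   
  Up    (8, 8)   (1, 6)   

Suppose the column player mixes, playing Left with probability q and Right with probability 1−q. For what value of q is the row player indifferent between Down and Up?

The column player's mix must leave the row player indifferent between Down and Up.
  the row player's expected payoff from Down: q·1 + (1−q)·2 = -q + 2
  the row player's expected payoff from Up: q·8 + (1−q)·1 = 7q + 1
  -q + 2 = 7q + 1  ⇒  -8q = -1  ⇒  q = 1/8.

q = 1/8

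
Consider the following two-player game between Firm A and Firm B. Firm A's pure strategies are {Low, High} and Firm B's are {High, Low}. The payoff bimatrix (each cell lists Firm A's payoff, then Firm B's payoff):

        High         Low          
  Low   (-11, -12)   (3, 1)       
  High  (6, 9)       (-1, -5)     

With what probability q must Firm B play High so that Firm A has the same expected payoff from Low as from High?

Set Firm A's expected payoff from Low equal to that from High:
  Firm A's payoff from Low: q·(-11) + (1−q)·3 = -14q + 3
  Firm A's payoff from High: q·6 + (1−q)·(-1) = 7q - 1
  -14q + 3 = 7q - 1  ⇒  -21q = -4  ⇒  q = 4/21.

q = 4/21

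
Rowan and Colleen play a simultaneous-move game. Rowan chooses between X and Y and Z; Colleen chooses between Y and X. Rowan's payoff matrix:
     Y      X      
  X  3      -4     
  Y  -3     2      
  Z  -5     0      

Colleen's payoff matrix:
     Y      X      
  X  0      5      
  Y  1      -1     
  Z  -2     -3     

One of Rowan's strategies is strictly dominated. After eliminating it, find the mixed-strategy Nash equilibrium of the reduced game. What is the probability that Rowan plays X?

Rowan's strategy Z is strictly dominated by Y: -3 > -5 and 2 > 0. Eliminate Z.
Rowan's mix must leave Colleen indifferent between Y and X.
  Colleen's expected payoff from Y: p·0 + (1−p)·1 = -p + 1
  Colleen's expected payoff from X: p·5 + (1−p)·(-1) = 6p - 1
  -p + 1 = 6p - 1  ⇒  -7p = -2  ⇒  p = 2/7.

p = 2/7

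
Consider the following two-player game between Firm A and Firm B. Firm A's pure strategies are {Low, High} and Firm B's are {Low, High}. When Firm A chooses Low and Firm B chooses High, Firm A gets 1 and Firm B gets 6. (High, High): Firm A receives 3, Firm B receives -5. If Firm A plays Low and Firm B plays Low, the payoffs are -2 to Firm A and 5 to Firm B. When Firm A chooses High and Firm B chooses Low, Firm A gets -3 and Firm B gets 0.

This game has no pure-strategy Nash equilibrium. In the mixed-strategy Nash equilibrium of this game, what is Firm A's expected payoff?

Firm B's mix must leave Firm A indifferent between Low and High.
  Firm A's expected payoff from Low: q·(-2) + (1−q)·1 = -3q + 1
  Firm A's expected payoff from High: q·(-3) + (1−q)·3 = -6q + 3
  -3q + 1 = -6q + 3  ⇒  3q = 2  ⇒  q = 2/3.
At equilibrium Firm A is indifferent across rows, so Firm A's payoff equals the payoff from Low: (2/3)·(-2) + (1/3)·1 = -1.

-1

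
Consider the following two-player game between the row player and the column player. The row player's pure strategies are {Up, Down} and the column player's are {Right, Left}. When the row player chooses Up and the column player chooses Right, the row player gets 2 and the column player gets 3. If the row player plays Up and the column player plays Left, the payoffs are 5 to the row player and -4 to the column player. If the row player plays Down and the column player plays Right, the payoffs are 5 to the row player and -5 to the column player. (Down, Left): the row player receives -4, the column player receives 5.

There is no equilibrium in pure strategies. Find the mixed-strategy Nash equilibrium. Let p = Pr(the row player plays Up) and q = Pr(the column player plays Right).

p = 10/17, q = 3/4

The row player's mix must leave the column player indifferent between Right and Left.
  the column player's expected payoff from Right: p·3 + (1−p)·(-5) = 8p - 5
  the column player's expected payoff from Left: p·(-4) + (1−p)·5 = -9p + 5
  8p - 5 = -9p + 5  ⇒  17p = 10  ⇒  p = 10/17.
Set the row player's expected payoff from Up equal to that from Down:
  the row player's payoff to Up: q·2 + (1−q)·5 = -3q + 5
  the row player's payoff to Down: q·5 + (1−q)·(-4) = 9q - 4
  -3q + 5 = 9q - 4  ⇒  -12q = -9  ⇒  q = 3/4.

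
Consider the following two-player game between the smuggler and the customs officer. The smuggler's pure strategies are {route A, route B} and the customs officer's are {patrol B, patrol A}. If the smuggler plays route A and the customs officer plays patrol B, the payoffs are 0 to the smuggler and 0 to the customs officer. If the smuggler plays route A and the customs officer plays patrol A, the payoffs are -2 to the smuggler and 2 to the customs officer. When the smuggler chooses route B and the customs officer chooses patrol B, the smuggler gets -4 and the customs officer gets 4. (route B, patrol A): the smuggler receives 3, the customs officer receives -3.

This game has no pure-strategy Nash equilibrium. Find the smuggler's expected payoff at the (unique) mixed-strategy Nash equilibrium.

-8/9

The smuggler's indifference between route A and route B determines the customs officer's mixing probability q:
  the smuggler's payoff to route A: q·0 + (1−q)·(-2) = 2q - 2
  the smuggler's payoff to route B: q·(-4) + (1−q)·3 = -7q + 3
  2q - 2 = -7q + 3  ⇒  9q = 5  ⇒  q = 5/9.
At equilibrium the smuggler is indifferent across rows, so the smuggler's payoff equals the payoff from route A: (5/9)·0 + (4/9)·(-2) = -8/9.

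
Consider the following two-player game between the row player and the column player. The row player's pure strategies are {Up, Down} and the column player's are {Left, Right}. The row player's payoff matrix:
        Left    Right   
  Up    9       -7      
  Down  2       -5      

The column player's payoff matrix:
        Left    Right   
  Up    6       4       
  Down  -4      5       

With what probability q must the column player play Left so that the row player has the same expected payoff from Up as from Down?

q = 2/9

The column player's mix must leave the row player indifferent between Up and Down.
  the row player's expected payoff from Up: q·9 + (1−q)·(-7) = 16q - 7
  the row player's expected payoff from Down: q·2 + (1−q)·(-5) = 7q - 5
  16q - 7 = 7q - 5  ⇒  9q = 2  ⇒  q = 2/9.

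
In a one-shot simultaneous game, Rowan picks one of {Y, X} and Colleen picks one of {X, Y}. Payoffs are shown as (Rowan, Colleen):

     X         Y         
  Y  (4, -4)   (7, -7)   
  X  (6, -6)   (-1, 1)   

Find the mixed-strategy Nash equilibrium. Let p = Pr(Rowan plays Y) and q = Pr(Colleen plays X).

In a mixed equilibrium Colleen is indifferent between X and Y; this condition fixes p.
  Colleen's payoff to X: p·(-4) + (1−p)·(-6) = 2p - 6
  Colleen's payoff to Y: p·(-7) + (1−p)·1 = -8p + 1
  2p - 6 = -8p + 1  ⇒  10p = 7  ⇒  p = 7/10.
Colleen's mix must leave Rowan indifferent between Y and X.
  Rowan's payoff from Y: q·4 + (1−q)·7 = -3q + 7
  Rowan's payoff from X: q·6 + (1−q)·(-1) = 7q - 1
  -3q + 7 = 7q - 1  ⇒  -10q = -8  ⇒  q = 4/5.

p = 7/10, q = 4/5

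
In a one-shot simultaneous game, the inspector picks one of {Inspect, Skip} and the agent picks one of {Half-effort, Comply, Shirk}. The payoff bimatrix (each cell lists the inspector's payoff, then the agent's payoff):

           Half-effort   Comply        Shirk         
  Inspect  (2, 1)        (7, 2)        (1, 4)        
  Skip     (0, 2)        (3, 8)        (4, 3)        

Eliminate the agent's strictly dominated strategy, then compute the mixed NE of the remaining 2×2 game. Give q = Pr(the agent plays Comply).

The agent's strategy Half-effort is strictly dominated by Shirk: 4 > 1 and 3 > 2. Eliminate Half-effort.
In a mixed equilibrium the inspector is indifferent between Inspect and Skip; this condition fixes q.
  the inspector's expected payoff from Inspect: q·7 + (1−q)·1 = 6q + 1
  the inspector's expected payoff from Skip: q·3 + (1−q)·4 = -q + 4
  6q + 1 = -q + 4  ⇒  7q = 3  ⇒  q = 3/7.

q = 3/7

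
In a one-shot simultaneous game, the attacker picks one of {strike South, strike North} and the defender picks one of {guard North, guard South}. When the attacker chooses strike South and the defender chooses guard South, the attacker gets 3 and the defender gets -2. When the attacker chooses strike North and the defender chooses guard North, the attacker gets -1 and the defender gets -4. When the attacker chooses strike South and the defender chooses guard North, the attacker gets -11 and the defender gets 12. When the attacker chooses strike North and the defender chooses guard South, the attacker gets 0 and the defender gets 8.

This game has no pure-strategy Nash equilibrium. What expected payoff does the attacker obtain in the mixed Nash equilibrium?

-3/13

The defender's mix must leave the attacker indifferent between strike South and strike North.
  the attacker's expected payoff from strike South: q·(-11) + (1−q)·3 = -14q + 3
  the attacker's expected payoff from strike North: q·(-1) + (1−q)·0 = -q
  -14q + 3 = -q  ⇒  -13q = -3  ⇒  q = 3/13.
At equilibrium the attacker is indifferent across rows, so the attacker's payoff equals the payoff from strike South: (3/13)·(-11) + (10/13)·3 = -3/13.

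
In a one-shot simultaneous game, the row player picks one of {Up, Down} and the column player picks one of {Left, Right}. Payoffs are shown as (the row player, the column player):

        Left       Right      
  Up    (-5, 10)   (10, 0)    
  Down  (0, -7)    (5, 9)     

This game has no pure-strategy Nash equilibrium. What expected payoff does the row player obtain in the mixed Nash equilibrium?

5/2

Set the row player's expected payoff from Up equal to that from Down:
  the row player's payoff from Up: q·(-5) + (1−q)·10 = -15q + 10
  the row player's payoff from Down: q·0 + (1−q)·5 = -5q + 5
  -15q + 10 = -5q + 5  ⇒  -10q = -5  ⇒  q = 1/2.
At equilibrium the row player is indifferent across rows, so the row player's payoff equals the payoff from Up: (1/2)·(-5) + (1/2)·10 = 5/2.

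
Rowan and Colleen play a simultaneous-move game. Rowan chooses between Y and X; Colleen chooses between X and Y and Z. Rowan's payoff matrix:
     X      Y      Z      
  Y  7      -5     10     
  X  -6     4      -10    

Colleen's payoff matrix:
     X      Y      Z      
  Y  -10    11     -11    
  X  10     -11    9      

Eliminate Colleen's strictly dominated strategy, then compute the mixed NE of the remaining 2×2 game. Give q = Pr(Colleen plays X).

Colleen's strategy Z is strictly dominated by X: -10 > -11 and 10 > 9. Eliminate Z.
Rowan's indifference between Y and X determines Colleen's mixing probability q:
  Rowan's expected payoff from Y: q·7 + (1−q)·(-5) = 12q - 5
  Rowan's expected payoff from X: q·(-6) + (1−q)·4 = -10q + 4
  12q - 5 = -10q + 4  ⇒  22q = 9  ⇒  q = 9/22.

q = 9/22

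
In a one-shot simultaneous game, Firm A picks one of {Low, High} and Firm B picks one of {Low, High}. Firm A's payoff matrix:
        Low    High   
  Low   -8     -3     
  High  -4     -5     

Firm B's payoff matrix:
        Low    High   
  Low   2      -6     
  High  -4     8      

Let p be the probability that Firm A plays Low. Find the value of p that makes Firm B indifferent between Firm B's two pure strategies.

For Firm B to be willing to mix, Firm B must be indifferent between Low and High, which pins down Firm A's mix.
  Firm B's expected payoff from Low: p·2 + (1−p)·(-4) = 6p - 4
  Firm B's expected payoff from High: p·(-6) + (1−p)·8 = -14p + 8
  6p - 4 = -14p + 8  ⇒  20p = 12  ⇒  p = 3/5.

p = 3/5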